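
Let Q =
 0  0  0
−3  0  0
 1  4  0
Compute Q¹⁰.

Q is strictly triangular, hence nilpotent: Q³ = 0, so Q¹⁰ = 0.

[[0, 0, 0], [0, 0, 0], [0, 0, 0]]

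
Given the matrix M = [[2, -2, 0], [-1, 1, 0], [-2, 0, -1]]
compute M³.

M² = [[6, -6, 0], [-3, 3, 0], [-2, 4, 1]]
M³ = [[18, -18, 0], [-9, 9, 0], [-10, 8, -1]]

[[18, -18, 0], [-9, 9, 0], [-10, 8, -1]]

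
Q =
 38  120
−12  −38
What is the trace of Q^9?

tr Q = 0 and det Q = −4, so the characteristic polynomial is λ² − (0)λ + (−4) with roots 2 and −2.
Eigenvectors give P = [[−10, 3], [3, −1]] with P⁻¹ = [[−1, −3], [−3, −10]], and Q = P·diag(2, −2)·P⁻¹.
Then Q^9 = P·diag(512, −512)·P⁻¹ = [[−5120, −1536], [1536, 512]] · [[−1, −3], [−3, −10]] = [[9728, 30720], [−3072, −9728]].

0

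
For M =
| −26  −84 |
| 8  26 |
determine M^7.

[[−1664, −5376], [512, 1664]]

tr M = 0 and det M = −4, so the characteristic polynomial is λ² − (0)λ + (−4) with roots −2 and 2.
Eigenvectors give P = [[7, −3], [−2, 1]] with P⁻¹ = [[1, 3], [2, 7]], and M = P·diag(−2, 2)·P⁻¹.
Then M^7 = P·diag(−128, 128)·P⁻¹ = [[−896, −384], [256, 128]] · [[1, 3], [2, 7]] = [[−1664, −5376], [512, 1664]].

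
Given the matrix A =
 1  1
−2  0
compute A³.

[[−3, −1], [2, −2]]

A² = [[−1, 1], [−2, −2]]
A³ = [[−3, −1], [2, −2]]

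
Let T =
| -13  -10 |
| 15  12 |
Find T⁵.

tr T = -1 and det T = -6, so the characteristic polynomial is λ² − (-1)λ + (-6) with roots -3 and 2.
Eigenvectors give P = [[-1, -2], [1, 3]] with P⁻¹ = [[-3, -2], [1, 1]], and T = P·diag(-3, 2)·P⁻¹.
Then T⁵ = P·diag(-243, 32)·P⁻¹ = [[243, -64], [-243, 96]] · [[-3, -2], [1, 1]] = [[-793, -550], [825, 582]].

[[-793, -550], [825, 582]]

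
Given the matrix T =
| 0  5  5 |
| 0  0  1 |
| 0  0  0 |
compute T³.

[[0, 0, 0], [0, 0, 0], [0, 0, 0]]

T is strictly triangular, hence nilpotent: T³ = 0, so T³ = 0.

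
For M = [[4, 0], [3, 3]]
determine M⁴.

[[256, 0], [525, 81]]

M² = [[16, 0], [21, 9]]
M³ = [[64, 0], [111, 27]]
M⁴ = [[256, 0], [525, 81]]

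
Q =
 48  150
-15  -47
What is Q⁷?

tr Q = 1 and det Q = -6, so the characteristic polynomial is λ² − (1)λ + (-6) with roots -2 and 3.
Eigenvectors give P = [[3, 10], [-1, -3]] with P⁻¹ = [[-3, -10], [1, 3]], and Q = P·diag(-2, 3)·P⁻¹.
Then Q⁷ = P·diag(-128, 2187)·P⁻¹ = [[-384, 21870], [128, -6561]] · [[-3, -10], [1, 3]] = [[23022, 69450], [-6945, -20963]].

[[23022, 69450], [-6945, -20963]]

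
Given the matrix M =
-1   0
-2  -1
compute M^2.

[[1, 0], [4, 1]]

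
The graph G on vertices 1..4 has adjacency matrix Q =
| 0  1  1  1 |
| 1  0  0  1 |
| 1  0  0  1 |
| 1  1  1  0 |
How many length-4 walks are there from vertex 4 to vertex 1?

The number of length-4 walks from vertex 4 to vertex 1 is entry (4,1) of Q⁴, where Q is the adjacency matrix.
Q² = [[3, 1, 1, 2], [1, 2, 2, 1], [1, 2, 2, 1], [2, 1, 1, 3]]
Q³ = [[4, 5, 5, 5], [5, 2, 2, 5], [5, 2, 2, 5], [5, 5, 5, 4]]
Q⁴ = [[15, 9, 9, 14], [9, 10, 10, 9], [9, 10, 10, 9], [14, 9, 9, 15]]

14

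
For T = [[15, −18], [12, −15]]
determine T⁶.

[[729, 0], [0, 729]]

tr T = 0 and det T = −9, so the characteristic polynomial is λ² − (0)λ + (−9) with roots −3 and 3.
Eigenvectors give P = [[−1, 3], [−1, 2]] with P⁻¹ = [[2, −3], [1, −1]], and T = P·diag(−3, 3)·P⁻¹.
Then T⁶ = P·diag(729, 729)·P⁻¹ = [[−729, 2187], [−729, 1458]] · [[2, −3], [1, −1]] = [[729, 0], [0, 729]].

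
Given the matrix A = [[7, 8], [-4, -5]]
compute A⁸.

[[13121, 13120], [-6560, -6559]]

tr A = 2 and det A = -3, so the characteristic polynomial is λ² − (2)λ + (-3) with roots 3 and -1.
Eigenvectors give P = [[-2, -1], [1, 1]] with P⁻¹ = [[-1, -1], [1, 2]], and A = P·diag(3, -1)·P⁻¹.
Then A⁸ = P·diag(6561, 1)·P⁻¹ = [[-13122, -1], [6561, 1]] · [[-1, -1], [1, 2]] = [[13121, 13120], [-6560, -6559]].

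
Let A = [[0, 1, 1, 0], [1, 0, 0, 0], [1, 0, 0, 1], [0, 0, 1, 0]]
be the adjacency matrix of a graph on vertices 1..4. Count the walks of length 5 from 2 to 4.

The number of length-5 walks from vertex 2 to vertex 4 is entry (2,4) of A^5, where A is the adjacency matrix.
A^2 = [[2, 0, 0, 1], [0, 1, 1, 0], [0, 1, 2, 0], [1, 0, 0, 1]]
A^3 = [[0, 2, 3, 0], [2, 0, 0, 1], [3, 0, 0, 2], [0, 1, 2, 0]]
A^4 = [[5, 0, 0, 3], [0, 2, 3, 0], [0, 3, 5, 0], [3, 0, 0, 2]]
A^5 = [[0, 5, 8, 0], [5, 0, 0, 3], [8, 0, 0, 5], [0, 3, 5, 0]]

3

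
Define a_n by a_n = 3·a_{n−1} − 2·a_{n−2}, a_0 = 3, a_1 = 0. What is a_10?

With companion matrix M = [[3, −2], [1, 0]], [a_n, a_{n−1}]ᵀ = M·[a_{n−1}, a_{n−2}]ᵀ, so [a_10, a_9]ᵀ = M^9·[a_1, a_0]ᵀ.
M^9 = [[1023, −1022], [511, −510]], giving [a_10, a_9]ᵀ = [[−3066], [−1530]].

−3066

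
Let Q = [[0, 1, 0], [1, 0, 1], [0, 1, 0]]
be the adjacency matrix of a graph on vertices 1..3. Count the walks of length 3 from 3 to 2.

The number of length-3 walks from vertex 3 to vertex 2 is entry (3,2) of Q^3, where Q is the adjacency matrix.
Q^2 = [[1, 0, 1], [0, 2, 0], [1, 0, 1]]
Q^3 = [[0, 2, 0], [2, 0, 2], [0, 2, 0]]

2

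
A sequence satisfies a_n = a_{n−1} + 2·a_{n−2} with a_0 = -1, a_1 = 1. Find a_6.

-1

With companion matrix A = [[1, 2], [1, 0]], [a_n, a_{n−1}]ᵀ = A·[a_{n−1}, a_{n−2}]ᵀ, so [a_6, a_5]ᵀ = A⁵·[a_1, a_0]ᵀ.
A⁵ = [[21, 22], [11, 10]], giving [a_6, a_5]ᵀ = [[-1], [1]].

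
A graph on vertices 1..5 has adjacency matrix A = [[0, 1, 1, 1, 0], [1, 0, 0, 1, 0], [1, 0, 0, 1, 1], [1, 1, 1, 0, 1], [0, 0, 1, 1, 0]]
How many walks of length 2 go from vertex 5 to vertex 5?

The number of length-2 walks from vertex 5 to vertex 5 is entry (5,5) of A^2, where A is the adjacency matrix.
A^2 = [[3, 1, 1, 2, 2], [1, 2, 2, 1, 1], [1, 2, 3, 2, 1], [2, 1, 2, 4, 1], [2, 1, 1, 1, 2]]

2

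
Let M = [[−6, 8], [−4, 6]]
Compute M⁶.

tr M = 0 and det M = −4, so the characteristic polynomial is λ² − (0)λ + (−4) with roots 2 and −2.
Eigenvectors give P = [[−1, −2], [−1, −1]] with P⁻¹ = [[1, −2], [−1, 1]], and M = P·diag(2, −2)·P⁻¹.
Then M⁶ = P·diag(64, 64)·P⁻¹ = [[−64, −128], [−64, −64]] · [[1, −2], [−1, 1]] = [[64, 0], [0, 64]].

[[64, 0], [0, 64]]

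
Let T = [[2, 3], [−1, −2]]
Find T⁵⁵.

[[2, 3], [−1, −2]]

T² = I (check: tr T = 0 and det T = −1), so T⁵⁵ = T since 55 is odd.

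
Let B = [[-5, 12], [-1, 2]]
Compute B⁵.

[[-125, 372], [-31, 92]]

tr B = -3 and det B = 2, so the characteristic polynomial is λ² − (-3)λ + (2) with roots -1 and -2.
Eigenvectors give P = [[3, 4], [1, 1]] with P⁻¹ = [[-1, 4], [1, -3]], and B = P·diag(-1, -2)·P⁻¹.
Then B⁵ = P·diag(-1, -32)·P⁻¹ = [[-3, -128], [-1, -32]] · [[-1, 4], [1, -3]] = [[-125, 372], [-31, 92]].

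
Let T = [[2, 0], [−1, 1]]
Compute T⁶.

[[64, 0], [−63, 1]]

tr T = 3 and det T = 2, so the characteristic polynomial is λ² − (3)λ + (2) with roots 2 and 1.
Eigenvectors give P = [[−1, 0], [1, 1]] with P⁻¹ = [[−1, 0], [1, 1]], and T = P·diag(2, 1)·P⁻¹.
Then T⁶ = P·diag(64, 1)·P⁻¹ = [[−64, 0], [64, 1]] · [[−1, 0], [1, 1]] = [[64, 0], [−63, 1]].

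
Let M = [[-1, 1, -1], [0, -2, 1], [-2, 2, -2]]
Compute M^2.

[[3, -5, 4], [-2, 6, -4], [6, -10, 8]]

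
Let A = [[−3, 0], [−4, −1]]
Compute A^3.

A^2 = [[9, 0], [16, 1]]
A^3 = [[−27, 0], [−52, −1]]

[[−27, 0], [−52, −1]]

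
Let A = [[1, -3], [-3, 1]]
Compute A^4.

A^2 = [[10, -6], [-6, 10]]
A^3 = [[28, -36], [-36, 28]]
A^4 = [[136, -120], [-120, 136]]

[[136, -120], [-120, 136]]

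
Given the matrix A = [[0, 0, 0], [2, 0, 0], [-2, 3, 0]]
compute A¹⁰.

[[0, 0, 0], [0, 0, 0], [0, 0, 0]]

A is strictly triangular, hence nilpotent: A³ = 0, so A¹⁰ = 0.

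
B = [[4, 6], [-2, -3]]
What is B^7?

[[4, 6], [-2, -3]]

B² = B (a projection; rank 1, trace 1), so B^7 = B.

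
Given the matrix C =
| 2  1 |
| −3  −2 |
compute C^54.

[[1, 0], [0, 1]]

C² = I (check: tr C = 0 and det C = −1), so C^54 = I since 54 is even.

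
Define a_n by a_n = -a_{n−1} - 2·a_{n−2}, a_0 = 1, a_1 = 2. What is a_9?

-40

With companion matrix C = [[-1, -2], [1, 0]], [a_n, a_{n−1}]ᵀ = C·[a_{n−1}, a_{n−2}]ᵀ, so [a_9, a_8]ᵀ = C^8·[a_1, a_0]ᵀ.
C^8 = [[-17, -6], [3, -14]], giving [a_9, a_8]ᵀ = [[-40], [-8]].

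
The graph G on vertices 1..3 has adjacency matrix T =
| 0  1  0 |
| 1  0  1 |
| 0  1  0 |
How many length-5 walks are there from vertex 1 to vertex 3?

0

The number of length-5 walks from vertex 1 to vertex 3 is entry (1,3) of T^5, where T is the adjacency matrix.
T^2 = [[1, 0, 1], [0, 2, 0], [1, 0, 1]]
T^3 = [[0, 2, 0], [2, 0, 2], [0, 2, 0]]
T^4 = [[2, 0, 2], [0, 4, 0], [2, 0, 2]]
T^5 = [[0, 4, 0], [4, 0, 4], [0, 4, 0]]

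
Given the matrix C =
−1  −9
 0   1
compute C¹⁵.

C² = I (check: tr C = 0 and det C = −1), so C¹⁵ = C since 15 is odd.

[[−1, −9], [0, 1]]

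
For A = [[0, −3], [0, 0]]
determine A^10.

[[0, 0], [0, 0]]

A is strictly triangular, hence nilpotent: A^2 = 0, so A^10 = 0.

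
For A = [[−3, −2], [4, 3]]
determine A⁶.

A² = I (check: tr A = 0 and det A = −1), so A⁶ = I since 6 is even.

[[1, 0], [0, 1]]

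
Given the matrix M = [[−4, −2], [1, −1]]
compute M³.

[[−46, −38], [19, 11]]

tr M = −5 and det M = 6, so the characteristic polynomial is λ² − (−5)λ + (6) with roots −2 and −3.
Eigenvectors give P = [[−1, 2], [1, −1]] with P⁻¹ = [[1, 2], [1, 1]], and M = P·diag(−2, −3)·P⁻¹.
Then M³ = P·diag(−8, −27)·P⁻¹ = [[8, −54], [−8, 27]] · [[1, 2], [1, 1]] = [[−46, −38], [19, 11]].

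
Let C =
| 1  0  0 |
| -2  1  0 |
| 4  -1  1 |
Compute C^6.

C = I + N where N = [[0, 0, 0], [-2, 0, 0], [4, -1, 0]] is strictly lower-triangular, so N^3 = 0.
(I + N)^6 = I + 6·N + 15·N^2 = [[1, 0, 0], [-12, 1, 0], [54, -6, 1]].

[[1, 0, 0], [-12, 1, 0], [54, -6, 1]]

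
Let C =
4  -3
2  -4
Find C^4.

[[100, 0], [0, 100]]

C^2 = [[10, 0], [0, 10]]
C^3 = [[40, -30], [20, -40]]
C^4 = [[100, 0], [0, 100]]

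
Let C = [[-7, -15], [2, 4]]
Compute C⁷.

tr C = -3 and det C = 2, so the characteristic polynomial is λ² − (-3)λ + (2) with roots -2 and -1.
Eigenvectors give P = [[-3, -5], [1, 2]] with P⁻¹ = [[-2, -5], [1, 3]], and C = P·diag(-2, -1)·P⁻¹.
Then C⁷ = P·diag(-128, -1)·P⁻¹ = [[384, 5], [-128, -2]] · [[-2, -5], [1, 3]] = [[-763, -1905], [254, 634]].

[[-763, -1905], [254, 634]]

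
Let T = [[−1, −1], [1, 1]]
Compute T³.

[[0, 0], [0, 0]]

T² = [[0, 0], [0, 0]]
T³ = [[0, 0], [0, 0]]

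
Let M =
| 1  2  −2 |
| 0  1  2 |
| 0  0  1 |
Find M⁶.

M = I + N where N = [[0, 2, −2], [0, 0, 2], [0, 0, 0]] is strictly upper-triangular, so N³ = 0.
(I + N)⁶ = I + 6·N + 15·N² = [[1, 12, 48], [0, 1, 12], [0, 0, 1]].

[[1, 12, 48], [0, 1, 12], [0, 0, 1]]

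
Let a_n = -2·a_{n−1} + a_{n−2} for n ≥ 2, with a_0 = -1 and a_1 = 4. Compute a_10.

-10497

With companion matrix C = [[-2, 1], [1, 0]], [a_n, a_{n−1}]ᵀ = C·[a_{n−1}, a_{n−2}]ᵀ, so [a_10, a_9]ᵀ = C⁹·[a_1, a_0]ᵀ.
C⁹ = [[-2378, 985], [985, -408]], giving [a_10, a_9]ᵀ = [[-10497], [4348]].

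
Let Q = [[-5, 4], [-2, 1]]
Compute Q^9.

tr Q = -4 and det Q = 3, so the characteristic polynomial is λ² − (-4)λ + (3) with roots -1 and -3.
Eigenvectors give P = [[1, -2], [1, -1]] with P⁻¹ = [[-1, 2], [-1, 1]], and Q = P·diag(-1, -3)·P⁻¹.
Then Q^9 = P·diag(-1, -19683)·P⁻¹ = [[-1, 39366], [-1, 19683]] · [[-1, 2], [-1, 1]] = [[-39365, 39364], [-19682, 19681]].

[[-39365, 39364], [-19682, 19681]]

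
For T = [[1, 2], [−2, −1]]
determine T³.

T² = [[−3, 0], [0, −3]]
T³ = [[−3, −6], [6, 3]]

[[−3, −6], [6, 3]]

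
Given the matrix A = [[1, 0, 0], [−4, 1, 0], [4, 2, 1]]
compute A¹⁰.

A = I + N where N = [[0, 0, 0], [−4, 0, 0], [4, 2, 0]] is strictly lower-triangular, so N³ = 0.
(I + N)¹⁰ = I + 10·N + 45·N² = [[1, 0, 0], [−40, 1, 0], [−320, 20, 1]].

[[1, 0, 0], [−40, 1, 0], [−320, 20, 1]]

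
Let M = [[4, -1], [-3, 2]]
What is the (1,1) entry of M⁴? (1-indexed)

M² = [[19, -6], [-18, 7]]
M³ = [[94, -31], [-93, 32]]
M⁴ = [[469, -156], [-468, 157]]

469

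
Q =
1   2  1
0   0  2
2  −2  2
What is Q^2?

[[3, 0, 7], [4, −4, 4], [6, 0, 2]]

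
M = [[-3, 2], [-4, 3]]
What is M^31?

M² = I (check: tr M = 0 and det M = -1), so M^31 = M since 31 is odd.

[[-3, 2], [-4, 3]]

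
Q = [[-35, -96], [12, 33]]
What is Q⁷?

tr Q = -2 and det Q = -3, so the characteristic polynomial is λ² − (-2)λ + (-3) with roots -3 and 1.
Eigenvectors give P = [[-3, -8], [1, 3]] with P⁻¹ = [[-3, -8], [1, 3]], and Q = P·diag(-3, 1)·P⁻¹.
Then Q⁷ = P·diag(-2187, 1)·P⁻¹ = [[6561, -8], [-2187, 3]] · [[-3, -8], [1, 3]] = [[-19691, -52512], [6564, 17505]].

[[-19691, -52512], [6564, 17505]]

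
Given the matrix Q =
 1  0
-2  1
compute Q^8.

[[1, 0], [-16, 1]]

Q = I + N where N = [[0, 0], [-2, 0]] is strictly lower-triangular, so N^2 = 0.
(I + N)^8 = I + 8·N = [[1, 0], [-16, 1]].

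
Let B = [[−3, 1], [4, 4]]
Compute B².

[[13, 1], [4, 20]]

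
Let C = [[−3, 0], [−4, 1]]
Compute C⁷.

tr C = −2 and det C = −3, so the characteristic polynomial is λ² − (−2)λ + (−3) with roots 1 and −3.
Eigenvectors give P = [[0, 1], [−1, 1]] with P⁻¹ = [[1, −1], [1, 0]], and C = P·diag(1, −3)·P⁻¹.
Then C⁷ = P·diag(1, −2187)·P⁻¹ = [[0, −2187], [−1, −2187]] · [[1, −1], [1, 0]] = [[−2187, 0], [−2188, 1]].

[[−2187, 0], [−2188, 1]]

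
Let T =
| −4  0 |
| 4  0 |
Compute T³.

T² = [[16, 0], [−16, 0]]
T³ = [[−64, 0], [64, 0]]

[[−64, 0], [64, 0]]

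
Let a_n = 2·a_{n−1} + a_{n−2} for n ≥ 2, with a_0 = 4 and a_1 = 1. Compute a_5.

With companion matrix Q = [[2, 1], [1, 0]], [a_n, a_{n−1}]ᵀ = Q·[a_{n−1}, a_{n−2}]ᵀ, so [a_5, a_4]ᵀ = Q⁴·[a_1, a_0]ᵀ.
Q⁴ = [[29, 12], [12, 5]], giving [a_5, a_4]ᵀ = [[77], [32]].

77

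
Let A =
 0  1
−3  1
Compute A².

[[−3, 1], [−3, −2]]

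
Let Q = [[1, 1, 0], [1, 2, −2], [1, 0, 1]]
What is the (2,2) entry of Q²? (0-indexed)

1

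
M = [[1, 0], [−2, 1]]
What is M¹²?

M = I + N where N = [[0, 0], [−2, 0]] is strictly lower-triangular, so N² = 0.
(I + N)¹² = I + 12·N = [[1, 0], [−24, 1]].

[[1, 0], [−24, 1]]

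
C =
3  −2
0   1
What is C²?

[[9, −8], [0, 1]]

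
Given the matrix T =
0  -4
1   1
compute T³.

T² = [[-4, -4], [1, -3]]
T³ = [[-4, 12], [-3, -7]]

[[-4, 12], [-3, -7]]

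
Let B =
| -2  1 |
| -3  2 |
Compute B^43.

[[-2, 1], [-3, 2]]

B² = I (check: tr B = 0 and det B = -1), so B^43 = B since 43 is odd.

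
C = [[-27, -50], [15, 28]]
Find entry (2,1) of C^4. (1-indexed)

tr C = 1 and det C = -6, so the characteristic polynomial is λ² − (1)λ + (-6) with roots -2 and 3.
Eigenvectors give P = [[-2, -5], [1, 3]] with P⁻¹ = [[-3, -5], [1, 2]], and C = P·diag(-2, 3)·P⁻¹.
Then C^4 = P·diag(16, 81)·P⁻¹ = [[-32, -405], [16, 243]] · [[-3, -5], [1, 2]] = [[-309, -650], [195, 406]].

195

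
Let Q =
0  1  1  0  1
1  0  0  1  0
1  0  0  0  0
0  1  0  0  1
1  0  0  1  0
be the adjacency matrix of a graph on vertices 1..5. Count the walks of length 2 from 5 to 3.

1

The number of length-2 walks from vertex 5 to vertex 3 is entry (5,3) of Q², where Q is the adjacency matrix.
Q² = [[3, 0, 0, 2, 0], [0, 2, 1, 0, 2], [0, 1, 1, 0, 1], [2, 0, 0, 2, 0], [0, 2, 1, 0, 2]]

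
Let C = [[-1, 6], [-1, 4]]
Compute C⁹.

tr C = 3 and det C = 2, so the characteristic polynomial is λ² − (3)λ + (2) with roots 2 and 1.
Eigenvectors give P = [[2, -3], [1, -1]] with P⁻¹ = [[-1, 3], [-1, 2]], and C = P·diag(2, 1)·P⁻¹.
Then C⁹ = P·diag(512, 1)·P⁻¹ = [[1024, -3], [512, -1]] · [[-1, 3], [-1, 2]] = [[-1021, 3066], [-511, 1534]].

[[-1021, 3066], [-511, 1534]]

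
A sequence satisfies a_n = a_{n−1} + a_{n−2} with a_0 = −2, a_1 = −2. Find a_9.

With companion matrix C = [[1, 1], [1, 0]], [a_n, a_{n−1}]ᵀ = C·[a_{n−1}, a_{n−2}]ᵀ, so [a_9, a_8]ᵀ = C^8·[a_1, a_0]ᵀ.
C^8 = [[34, 21], [21, 13]], giving [a_9, a_8]ᵀ = [[−110], [−68]].

−110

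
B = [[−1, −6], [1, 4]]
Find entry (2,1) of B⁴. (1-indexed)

tr B = 3 and det B = 2, so the characteristic polynomial is λ² − (3)λ + (2) with roots 2 and 1.
Eigenvectors give P = [[−2, −3], [1, 1]] with P⁻¹ = [[1, 3], [−1, −2]], and B = P·diag(2, 1)·P⁻¹.
Then B⁴ = P·diag(16, 1)·P⁻¹ = [[−32, −3], [16, 1]] · [[1, 3], [−1, −2]] = [[−29, −90], [15, 46]].

15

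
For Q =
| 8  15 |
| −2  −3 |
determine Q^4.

[[406, 975], [−130, −309]]

tr Q = 5 and det Q = 6, so the characteristic polynomial is λ² − (5)λ + (6) with roots 2 and 3.
Eigenvectors give P = [[5, 3], [−2, −1]] with P⁻¹ = [[−1, −3], [2, 5]], and Q = P·diag(2, 3)·P⁻¹.
Then Q^4 = P·diag(16, 81)·P⁻¹ = [[80, 243], [−32, −81]] · [[−1, −3], [2, 5]] = [[406, 975], [−130, −309]].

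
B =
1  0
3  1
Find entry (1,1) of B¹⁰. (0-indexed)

1

B = I + N where N = [[0, 0], [3, 0]] is strictly lower-triangular, so N² = 0.
(I + N)¹⁰ = I + 10·N = [[1, 0], [30, 1]].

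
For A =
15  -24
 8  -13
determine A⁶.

tr A = 2 and det A = -3, so the characteristic polynomial is λ² − (2)λ + (-3) with roots 3 and -1.
Eigenvectors give P = [[-2, 3], [-1, 2]] with P⁻¹ = [[-2, 3], [-1, 2]], and A = P·diag(3, -1)·P⁻¹.
Then A⁶ = P·diag(729, 1)·P⁻¹ = [[-1458, 3], [-729, 2]] · [[-2, 3], [-1, 2]] = [[2913, -4368], [1456, -2183]].

[[2913, -4368], [1456, -2183]]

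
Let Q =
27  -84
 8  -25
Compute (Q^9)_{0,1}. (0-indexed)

-413364

tr Q = 2 and det Q = -3, so the characteristic polynomial is λ² − (2)λ + (-3) with roots 3 and -1.
Eigenvectors give P = [[7, -3], [2, -1]] with P⁻¹ = [[1, -3], [2, -7]], and Q = P·diag(3, -1)·P⁻¹.
Then Q^9 = P·diag(19683, -1)·P⁻¹ = [[137781, 3], [39366, 1]] · [[1, -3], [2, -7]] = [[137787, -413364], [39368, -118105]].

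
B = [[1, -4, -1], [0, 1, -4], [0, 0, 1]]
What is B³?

B = I + N where N = [[0, -4, -1], [0, 0, -4], [0, 0, 0]] is strictly upper-triangular, so N³ = 0.
(I + N)³ = I + 3·N + 3·N² = [[1, -12, 45], [0, 1, -12], [0, 0, 1]].

[[1, -12, 45], [0, 1, -12], [0, 0, 1]]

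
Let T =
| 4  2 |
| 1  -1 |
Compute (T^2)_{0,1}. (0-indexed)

6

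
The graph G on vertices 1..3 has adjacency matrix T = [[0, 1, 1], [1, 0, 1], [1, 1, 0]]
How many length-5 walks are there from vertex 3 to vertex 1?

11

The number of length-5 walks from vertex 3 to vertex 1 is entry (3,1) of T⁵, where T is the adjacency matrix.
T² = [[2, 1, 1], [1, 2, 1], [1, 1, 2]]
T³ = [[2, 3, 3], [3, 2, 3], [3, 3, 2]]
T⁴ = [[6, 5, 5], [5, 6, 5], [5, 5, 6]]
T⁵ = [[10, 11, 11], [11, 10, 11], [11, 11, 10]]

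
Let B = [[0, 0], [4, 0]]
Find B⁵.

[[0, 0], [0, 0]]

B is strictly triangular, hence nilpotent: B² = 0, so B⁵ = 0.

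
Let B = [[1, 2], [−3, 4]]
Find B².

[[−5, 10], [−15, 10]]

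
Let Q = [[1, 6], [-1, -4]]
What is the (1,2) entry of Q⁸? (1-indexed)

-1530

tr Q = -3 and det Q = 2, so the characteristic polynomial is λ² − (-3)λ + (2) with roots -1 and -2.
Eigenvectors give P = [[-3, 2], [1, -1]] with P⁻¹ = [[-1, -2], [-1, -3]], and Q = P·diag(-1, -2)·P⁻¹.
Then Q⁸ = P·diag(1, 256)·P⁻¹ = [[-3, 512], [1, -256]] · [[-1, -2], [-1, -3]] = [[-509, -1530], [255, 766]].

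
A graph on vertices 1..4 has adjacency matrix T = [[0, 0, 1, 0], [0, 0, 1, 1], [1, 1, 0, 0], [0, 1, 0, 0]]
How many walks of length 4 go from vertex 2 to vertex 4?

0

The number of length-4 walks from vertex 2 to vertex 4 is entry (2,4) of T⁴, where T is the adjacency matrix.
T² = [[1, 1, 0, 0], [1, 2, 0, 0], [0, 0, 2, 1], [0, 0, 1, 1]]
T³ = [[0, 0, 2, 1], [0, 0, 3, 2], [2, 3, 0, 0], [1, 2, 0, 0]]
T⁴ = [[2, 3, 0, 0], [3, 5, 0, 0], [0, 0, 5, 3], [0, 0, 3, 2]]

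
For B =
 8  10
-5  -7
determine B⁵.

tr B = 1 and det B = -6, so the characteristic polynomial is λ² − (1)λ + (-6) with roots -2 and 3.
Eigenvectors give P = [[-1, -2], [1, 1]] with P⁻¹ = [[1, 2], [-1, -1]], and B = P·diag(-2, 3)·P⁻¹.
Then B⁵ = P·diag(-32, 243)·P⁻¹ = [[32, -486], [-32, 243]] · [[1, 2], [-1, -1]] = [[518, 550], [-275, -307]].

[[518, 550], [-275, -307]]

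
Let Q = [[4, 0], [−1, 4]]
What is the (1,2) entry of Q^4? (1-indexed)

Q^2 = [[16, 0], [−8, 16]]
Q^3 = [[64, 0], [−48, 64]]
Q^4 = [[256, 0], [−256, 256]]

0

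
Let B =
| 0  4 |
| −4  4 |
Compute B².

[[−16, 16], [−16, 0]]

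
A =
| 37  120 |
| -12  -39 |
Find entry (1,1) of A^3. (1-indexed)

253

tr A = -2 and det A = -3, so the characteristic polynomial is λ² − (-2)λ + (-3) with roots 1 and -3.
Eigenvectors give P = [[10, -3], [-3, 1]] with P⁻¹ = [[1, 3], [3, 10]], and A = P·diag(1, -3)·P⁻¹.
Then A^3 = P·diag(1, -27)·P⁻¹ = [[10, 81], [-3, -27]] · [[1, 3], [3, 10]] = [[253, 840], [-84, -279]].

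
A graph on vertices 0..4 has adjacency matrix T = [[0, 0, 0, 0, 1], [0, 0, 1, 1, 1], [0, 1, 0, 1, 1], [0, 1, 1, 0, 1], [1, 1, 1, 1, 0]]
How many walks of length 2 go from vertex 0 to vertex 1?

1

The number of length-2 walks from vertex 0 to vertex 1 is entry (0,1) of T^2, where T is the adjacency matrix.
T^2 = [[1, 1, 1, 1, 0], [1, 3, 2, 2, 2], [1, 2, 3, 2, 2], [1, 2, 2, 3, 2], [0, 2, 2, 2, 4]]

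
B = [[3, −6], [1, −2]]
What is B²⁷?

[[3, −6], [1, −2]]

B² = B (a projection; rank 1, trace 1), so B²⁷ = B.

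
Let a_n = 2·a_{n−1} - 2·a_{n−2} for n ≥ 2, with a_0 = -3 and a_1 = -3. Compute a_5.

With companion matrix A = [[2, -2], [1, 0]], [a_n, a_{n−1}]ᵀ = A·[a_{n−1}, a_{n−2}]ᵀ, so [a_5, a_4]ᵀ = A⁴·[a_1, a_0]ᵀ.
A⁴ = [[-4, 0], [0, -4]], giving [a_5, a_4]ᵀ = [[12], [12]].

12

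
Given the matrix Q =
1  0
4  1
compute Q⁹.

[[1, 0], [36, 1]]

Q = I + N where N = [[0, 0], [4, 0]] is strictly lower-triangular, so N² = 0.
(I + N)⁹ = I + 9·N = [[1, 0], [36, 1]].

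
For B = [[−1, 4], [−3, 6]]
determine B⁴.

[[−179, 260], [−195, 276]]

tr B = 5 and det B = 6, so the characteristic polynomial is λ² − (5)λ + (6) with roots 3 and 2.
Eigenvectors give P = [[1, 4], [1, 3]] with P⁻¹ = [[−3, 4], [1, −1]], and B = P·diag(3, 2)·P⁻¹.
Then B⁴ = P·diag(81, 16)·P⁻¹ = [[81, 64], [81, 48]] · [[−3, 4], [1, −1]] = [[−179, 260], [−195, 276]].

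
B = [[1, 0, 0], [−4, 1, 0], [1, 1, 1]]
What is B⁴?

[[1, 0, 0], [−16, 1, 0], [−20, 4, 1]]

B = I + N where N = [[0, 0, 0], [−4, 0, 0], [1, 1, 0]] is strictly lower-triangular, so N³ = 0.
(I + N)⁴ = I + 4·N + 6·N² = [[1, 0, 0], [−16, 1, 0], [−20, 4, 1]].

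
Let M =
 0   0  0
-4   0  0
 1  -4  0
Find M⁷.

M is strictly triangular, hence nilpotent: M³ = 0, so M⁷ = 0.

[[0, 0, 0], [0, 0, 0], [0, 0, 0]]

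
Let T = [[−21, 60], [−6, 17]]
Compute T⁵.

[[−2421, 7260], [−726, 2177]]

tr T = −4 and det T = 3, so the characteristic polynomial is λ² − (−4)λ + (3) with roots −3 and −1.
Eigenvectors give P = [[10, 3], [3, 1]] with P⁻¹ = [[1, −3], [−3, 10]], and T = P·diag(−3, −1)·P⁻¹.
Then T⁵ = P·diag(−243, −1)·P⁻¹ = [[−2430, −3], [−729, −1]] · [[1, −3], [−3, 10]] = [[−2421, 7260], [−726, 2177]].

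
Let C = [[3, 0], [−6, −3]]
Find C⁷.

[[2187, 0], [−4374, −2187]]

tr C = 0 and det C = −9, so the characteristic polynomial is λ² − (0)λ + (−9) with roots 3 and −3.
Eigenvectors give P = [[−1, 0], [1, 1]] with P⁻¹ = [[−1, 0], [1, 1]], and C = P·diag(3, −3)·P⁻¹.
Then C⁷ = P·diag(2187, −2187)·P⁻¹ = [[−2187, 0], [2187, −2187]] · [[−1, 0], [1, 1]] = [[2187, 0], [−4374, −2187]].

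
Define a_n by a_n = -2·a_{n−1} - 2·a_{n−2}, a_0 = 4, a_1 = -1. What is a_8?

64

With companion matrix Q = [[-2, -2], [1, 0]], [a_n, a_{n−1}]ᵀ = Q·[a_{n−1}, a_{n−2}]ᵀ, so [a_8, a_7]ᵀ = Q⁷·[a_1, a_0]ᵀ.
Q⁷ = [[0, 16], [-8, -16]], giving [a_8, a_7]ᵀ = [[64], [-56]].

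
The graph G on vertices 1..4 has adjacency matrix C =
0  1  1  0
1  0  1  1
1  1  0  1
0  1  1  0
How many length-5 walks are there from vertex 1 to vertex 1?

18

The number of length-5 walks from vertex 1 to vertex 1 is entry (1,1) of C⁵, where C is the adjacency matrix.
C² = [[2, 1, 1, 2], [1, 3, 2, 1], [1, 2, 3, 1], [2, 1, 1, 2]]
C³ = [[2, 5, 5, 2], [5, 4, 5, 5], [5, 5, 4, 5], [2, 5, 5, 2]]
C⁴ = [[10, 9, 9, 10], [9, 15, 14, 9], [9, 14, 15, 9], [10, 9, 9, 10]]
C⁵ = [[18, 29, 29, 18], [29, 32, 33, 29], [29, 33, 32, 29], [18, 29, 29, 18]]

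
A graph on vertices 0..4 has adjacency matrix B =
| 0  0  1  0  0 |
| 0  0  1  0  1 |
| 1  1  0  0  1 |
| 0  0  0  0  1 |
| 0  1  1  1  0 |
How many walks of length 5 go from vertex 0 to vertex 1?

The number of length-5 walks from vertex 0 to vertex 1 is entry (0,1) of B⁵, where B is the adjacency matrix.
B² = [[1, 1, 0, 0, 1], [1, 2, 1, 1, 1], [0, 1, 3, 1, 1], [0, 1, 1, 1, 0], [1, 1, 1, 0, 3]]
B³ = [[0, 1, 3, 1, 1], [1, 2, 4, 1, 4], [3, 4, 2, 1, 5], [1, 1, 1, 0, 3], [1, 4, 5, 3, 2]]
B⁴ = [[3, 4, 2, 1, 5], [4, 8, 7, 4, 7], [2, 7, 12, 5, 7], [1, 4, 5, 3, 2], [5, 7, 7, 2, 12]]
B⁵ = [[2, 7, 12, 5, 7], [7, 14, 19, 7, 19], [12, 19, 16, 7, 24], [5, 7, 7, 2, 12], [7, 19, 24, 12, 16]]

7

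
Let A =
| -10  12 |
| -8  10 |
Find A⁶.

tr A = 0 and det A = -4, so the characteristic polynomial is λ² − (0)λ + (-4) with roots -2 and 2.
Eigenvectors give P = [[3, 1], [2, 1]] with P⁻¹ = [[1, -1], [-2, 3]], and A = P·diag(-2, 2)·P⁻¹.
Then A⁶ = P·diag(64, 64)·P⁻¹ = [[192, 64], [128, 64]] · [[1, -1], [-2, 3]] = [[64, 0], [0, 64]].

[[64, 0], [0, 64]]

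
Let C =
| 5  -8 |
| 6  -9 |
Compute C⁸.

tr C = -4 and det C = 3, so the characteristic polynomial is λ² − (-4)λ + (3) with roots -3 and -1.
Eigenvectors give P = [[1, 4], [1, 3]] with P⁻¹ = [[-3, 4], [1, -1]], and C = P·diag(-3, -1)·P⁻¹.
Then C⁸ = P·diag(6561, 1)·P⁻¹ = [[6561, 4], [6561, 3]] · [[-3, 4], [1, -1]] = [[-19679, 26240], [-19680, 26241]].

[[-19679, 26240], [-19680, 26241]]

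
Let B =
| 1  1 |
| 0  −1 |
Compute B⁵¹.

B² = I (check: tr B = 0 and det B = −1), so B⁵¹ = B since 51 is odd.

[[1, 1], [0, −1]]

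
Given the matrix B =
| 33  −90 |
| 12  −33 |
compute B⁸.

[[6561, 0], [0, 6561]]

tr B = 0 and det B = −9, so the characteristic polynomial is λ² − (0)λ + (−9) with roots −3 and 3.
Eigenvectors give P = [[−5, 3], [−2, 1]] with P⁻¹ = [[1, −3], [2, −5]], and B = P·diag(−3, 3)·P⁻¹.
Then B⁸ = P·diag(6561, 6561)·P⁻¹ = [[−32805, 19683], [−13122, 6561]] · [[1, −3], [2, −5]] = [[6561, 0], [0, 6561]].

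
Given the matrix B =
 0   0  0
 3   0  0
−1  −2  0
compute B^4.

B is strictly triangular, hence nilpotent: B^3 = 0, so B^4 = 0.

[[0, 0, 0], [0, 0, 0], [0, 0, 0]]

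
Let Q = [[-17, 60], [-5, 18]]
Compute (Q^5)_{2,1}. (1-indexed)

-275

tr Q = 1 and det Q = -6, so the characteristic polynomial is λ² − (1)λ + (-6) with roots -2 and 3.
Eigenvectors give P = [[4, 3], [1, 1]] with P⁻¹ = [[1, -3], [-1, 4]], and Q = P·diag(-2, 3)·P⁻¹.
Then Q^5 = P·diag(-32, 243)·P⁻¹ = [[-128, 729], [-32, 243]] · [[1, -3], [-1, 4]] = [[-857, 3300], [-275, 1068]].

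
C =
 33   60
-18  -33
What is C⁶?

[[729, 0], [0, 729]]

tr C = 0 and det C = -9, so the characteristic polynomial is λ² − (0)λ + (-9) with roots 3 and -3.
Eigenvectors give P = [[-2, -5], [1, 3]] with P⁻¹ = [[-3, -5], [1, 2]], and C = P·diag(3, -3)·P⁻¹.
Then C⁶ = P·diag(729, 729)·P⁻¹ = [[-1458, -3645], [729, 2187]] · [[-3, -5], [1, 2]] = [[729, 0], [0, 729]].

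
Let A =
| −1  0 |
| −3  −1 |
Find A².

[[1, 0], [6, 1]]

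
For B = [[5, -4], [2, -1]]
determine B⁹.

tr B = 4 and det B = 3, so the characteristic polynomial is λ² − (4)λ + (3) with roots 1 and 3.
Eigenvectors give P = [[1, 2], [1, 1]] with P⁻¹ = [[-1, 2], [1, -1]], and B = P·diag(1, 3)·P⁻¹.
Then B⁹ = P·diag(1, 19683)·P⁻¹ = [[1, 39366], [1, 19683]] · [[-1, 2], [1, -1]] = [[39365, -39364], [19682, -19681]].

[[39365, -39364], [19682, -19681]]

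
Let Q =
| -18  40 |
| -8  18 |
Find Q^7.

tr Q = 0 and det Q = -4, so the characteristic polynomial is λ² − (0)λ + (-4) with roots -2 and 2.
Eigenvectors give P = [[5, 2], [2, 1]] with P⁻¹ = [[1, -2], [-2, 5]], and Q = P·diag(-2, 2)·P⁻¹.
Then Q^7 = P·diag(-128, 128)·P⁻¹ = [[-640, 256], [-256, 128]] · [[1, -2], [-2, 5]] = [[-1152, 2560], [-512, 1152]].

[[-1152, 2560], [-512, 1152]]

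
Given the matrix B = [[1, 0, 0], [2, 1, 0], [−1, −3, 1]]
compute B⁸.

B = I + N where N = [[0, 0, 0], [2, 0, 0], [−1, −3, 0]] is strictly lower-triangular, so N³ = 0.
(I + N)⁸ = I + 8·N + 28·N² = [[1, 0, 0], [16, 1, 0], [−176, −24, 1]].

[[1, 0, 0], [16, 1, 0], [−176, −24, 1]]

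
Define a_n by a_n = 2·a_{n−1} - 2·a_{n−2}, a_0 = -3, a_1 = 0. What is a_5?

0

With companion matrix T = [[2, -2], [1, 0]], [a_n, a_{n−1}]ᵀ = T·[a_{n−1}, a_{n−2}]ᵀ, so [a_5, a_4]ᵀ = T⁴·[a_1, a_0]ᵀ.
T⁴ = [[-4, 0], [0, -4]], giving [a_5, a_4]ᵀ = [[0], [12]].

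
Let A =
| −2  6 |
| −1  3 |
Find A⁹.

A² = A (a projection; rank 1, trace 1), so A⁹ = A.

[[−2, 6], [−1, 3]]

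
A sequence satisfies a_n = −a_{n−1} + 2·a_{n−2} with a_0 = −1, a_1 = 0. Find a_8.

−86

With companion matrix A = [[−1, 2], [1, 0]], [a_n, a_{n−1}]ᵀ = A·[a_{n−1}, a_{n−2}]ᵀ, so [a_8, a_7]ᵀ = A^7·[a_1, a_0]ᵀ.
A^7 = [[−85, 86], [43, −42]], giving [a_8, a_7]ᵀ = [[−86], [42]].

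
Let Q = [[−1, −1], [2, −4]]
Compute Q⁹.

tr Q = −5 and det Q = 6, so the characteristic polynomial is λ² − (−5)λ + (6) with roots −2 and −3.
Eigenvectors give P = [[1, −1], [1, −2]] with P⁻¹ = [[2, −1], [1, −1]], and Q = P·diag(−2, −3)·P⁻¹.
Then Q⁹ = P·diag(−512, −19683)·P⁻¹ = [[−512, 19683], [−512, 39366]] · [[2, −1], [1, −1]] = [[18659, −19171], [38342, −38854]].

[[18659, −19171], [38342, −38854]]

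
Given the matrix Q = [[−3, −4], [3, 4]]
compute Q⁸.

[[−3, −4], [3, 4]]

Q² = Q (a projection; rank 1, trace 1), so Q⁸ = Q.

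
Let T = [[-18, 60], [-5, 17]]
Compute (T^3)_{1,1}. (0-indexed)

113

tr T = -1 and det T = -6, so the characteristic polynomial is λ² − (-1)λ + (-6) with roots -3 and 2.
Eigenvectors give P = [[-4, 3], [-1, 1]] with P⁻¹ = [[-1, 3], [-1, 4]], and T = P·diag(-3, 2)·P⁻¹.
Then T^3 = P·diag(-27, 8)·P⁻¹ = [[108, 24], [27, 8]] · [[-1, 3], [-1, 4]] = [[-132, 420], [-35, 113]].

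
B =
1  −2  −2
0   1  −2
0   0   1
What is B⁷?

[[1, −14, 70], [0, 1, −14], [0, 0, 1]]

B = I + N where N = [[0, −2, −2], [0, 0, −2], [0, 0, 0]] is strictly upper-triangular, so N³ = 0.
(I + N)⁷ = I + 7·N + 21·N² = [[1, −14, 70], [0, 1, −14], [0, 0, 1]].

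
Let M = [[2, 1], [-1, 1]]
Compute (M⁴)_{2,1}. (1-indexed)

-9

M² = [[3, 3], [-3, 0]]
M³ = [[3, 6], [-6, -3]]
M⁴ = [[0, 9], [-9, -9]]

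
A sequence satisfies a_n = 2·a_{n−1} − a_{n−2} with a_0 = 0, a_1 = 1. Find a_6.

With companion matrix A = [[2, −1], [1, 0]], [a_n, a_{n−1}]ᵀ = A·[a_{n−1}, a_{n−2}]ᵀ, so [a_6, a_5]ᵀ = A⁵·[a_1, a_0]ᵀ.
A⁵ = [[6, −5], [5, −4]], giving [a_6, a_5]ᵀ = [[6], [5]].

6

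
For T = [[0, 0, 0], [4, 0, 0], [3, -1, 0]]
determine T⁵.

[[0, 0, 0], [0, 0, 0], [0, 0, 0]]

T is strictly triangular, hence nilpotent: T³ = 0, so T⁵ = 0.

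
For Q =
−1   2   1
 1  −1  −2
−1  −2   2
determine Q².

[[2, −6, −3], [0, 7, −1], [−3, −4, 7]]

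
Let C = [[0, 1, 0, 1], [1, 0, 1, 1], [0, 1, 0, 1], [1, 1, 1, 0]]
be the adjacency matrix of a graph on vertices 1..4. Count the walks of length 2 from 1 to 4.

1

The number of length-2 walks from vertex 1 to vertex 4 is entry (1,4) of C², where C is the adjacency matrix.
C² = [[2, 1, 2, 1], [1, 3, 1, 2], [2, 1, 2, 1], [1, 2, 1, 3]]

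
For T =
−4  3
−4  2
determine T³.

[[8, 0], [0, 8]]

T² = [[4, −6], [8, −8]]
T³ = [[8, 0], [0, 8]]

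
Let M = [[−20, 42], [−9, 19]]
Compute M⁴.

tr M = −1 and det M = −2, so the characteristic polynomial is λ² − (−1)λ + (−2) with roots 1 and −2.
Eigenvectors give P = [[2, 7], [1, 3]] with P⁻¹ = [[−3, 7], [1, −2]], and M = P·diag(1, −2)·P⁻¹.
Then M⁴ = P·diag(1, 16)·P⁻¹ = [[2, 112], [1, 48]] · [[−3, 7], [1, −2]] = [[106, −210], [45, −89]].

[[106, −210], [45, −89]]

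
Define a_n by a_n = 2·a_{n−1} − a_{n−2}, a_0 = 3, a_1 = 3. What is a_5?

With companion matrix A = [[2, −1], [1, 0]], [a_n, a_{n−1}]ᵀ = A·[a_{n−1}, a_{n−2}]ᵀ, so [a_5, a_4]ᵀ = A⁴·[a_1, a_0]ᵀ.
A⁴ = [[5, −4], [4, −3]], giving [a_5, a_4]ᵀ = [[3], [3]].

3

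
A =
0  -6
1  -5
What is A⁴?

tr A = -5 and det A = 6, so the characteristic polynomial is λ² − (-5)λ + (6) with roots -2 and -3.
Eigenvectors give P = [[-3, -2], [-1, -1]] with P⁻¹ = [[-1, 2], [1, -3]], and A = P·diag(-2, -3)·P⁻¹.
Then A⁴ = P·diag(16, 81)·P⁻¹ = [[-48, -162], [-16, -81]] · [[-1, 2], [1, -3]] = [[-114, 390], [-65, 211]].

[[-114, 390], [-65, 211]]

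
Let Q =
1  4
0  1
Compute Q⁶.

Q = I + N where N = [[0, 4], [0, 0]] is strictly upper-triangular, so N² = 0.
(I + N)⁶ = I + 6·N = [[1, 24], [0, 1]].

[[1, 24], [0, 1]]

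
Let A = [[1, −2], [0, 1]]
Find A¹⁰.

A = I + N where N = [[0, −2], [0, 0]] is strictly upper-triangular, so N² = 0.
(I + N)¹⁰ = I + 10·N = [[1, −20], [0, 1]].

[[1, −20], [0, 1]]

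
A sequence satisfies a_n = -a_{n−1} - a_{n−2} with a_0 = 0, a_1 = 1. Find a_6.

0

With companion matrix C = [[-1, -1], [1, 0]], [a_n, a_{n−1}]ᵀ = C·[a_{n−1}, a_{n−2}]ᵀ, so [a_6, a_5]ᵀ = C⁵·[a_1, a_0]ᵀ.
C⁵ = [[0, 1], [-1, -1]], giving [a_6, a_5]ᵀ = [[0], [-1]].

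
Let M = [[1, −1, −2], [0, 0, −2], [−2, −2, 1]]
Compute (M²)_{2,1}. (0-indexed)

0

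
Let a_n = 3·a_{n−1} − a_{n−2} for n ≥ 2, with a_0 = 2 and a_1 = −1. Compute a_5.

With companion matrix T = [[3, −1], [1, 0]], [a_n, a_{n−1}]ᵀ = T·[a_{n−1}, a_{n−2}]ᵀ, so [a_5, a_4]ᵀ = T⁴·[a_1, a_0]ᵀ.
T⁴ = [[55, −21], [21, −8]], giving [a_5, a_4]ᵀ = [[−97], [−37]].

−97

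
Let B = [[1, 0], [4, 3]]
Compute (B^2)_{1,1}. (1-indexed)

1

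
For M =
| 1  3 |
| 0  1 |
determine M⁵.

M = I + N where N = [[0, 3], [0, 0]] is strictly upper-triangular, so N² = 0.
(I + N)⁵ = I + 5·N = [[1, 15], [0, 1]].

[[1, 15], [0, 1]]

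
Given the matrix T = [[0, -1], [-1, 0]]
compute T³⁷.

T² = I (check: tr T = 0 and det T = -1), so T³⁷ = T since 37 is odd.

[[0, -1], [-1, 0]]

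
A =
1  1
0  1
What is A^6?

A = I + N where N = [[0, 1], [0, 0]] is strictly upper-triangular, so N^2 = 0.
(I + N)^6 = I + 6·N = [[1, 6], [0, 1]].

[[1, 6], [0, 1]]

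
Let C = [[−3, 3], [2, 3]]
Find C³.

C² = [[15, 0], [0, 15]]
C³ = [[−45, 45], [30, 45]]

[[−45, 45], [30, 45]]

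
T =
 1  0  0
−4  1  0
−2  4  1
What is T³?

T = I + N where N = [[0, 0, 0], [−4, 0, 0], [−2, 4, 0]] is strictly lower-triangular, so N³ = 0.
(I + N)³ = I + 3·N + 3·N² = [[1, 0, 0], [−12, 1, 0], [−54, 12, 1]].

[[1, 0, 0], [−12, 1, 0], [−54, 12, 1]]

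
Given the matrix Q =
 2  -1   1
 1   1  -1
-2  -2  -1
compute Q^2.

[[1, -5, 2], [5, 2, 1], [-4, 2, 1]]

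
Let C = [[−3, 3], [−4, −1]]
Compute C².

[[−3, −12], [16, −11]]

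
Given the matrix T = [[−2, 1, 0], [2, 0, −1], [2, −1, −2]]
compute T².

[[6, −2, −1], [−6, 3, 2], [−10, 4, 5]]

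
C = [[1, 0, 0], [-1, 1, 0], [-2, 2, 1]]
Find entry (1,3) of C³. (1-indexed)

0

C = I + N where N = [[0, 0, 0], [-1, 0, 0], [-2, 2, 0]] is strictly lower-triangular, so N³ = 0.
(I + N)³ = I + 3·N + 3·N² = [[1, 0, 0], [-3, 1, 0], [-12, 6, 1]].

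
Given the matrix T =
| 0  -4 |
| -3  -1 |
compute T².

[[12, 4], [3, 13]]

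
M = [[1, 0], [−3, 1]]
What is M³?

[[1, 0], [−9, 1]]

M = I + N where N = [[0, 0], [−3, 0]] is strictly lower-triangular, so N² = 0.
(I + N)³ = I + 3·N = [[1, 0], [−9, 1]].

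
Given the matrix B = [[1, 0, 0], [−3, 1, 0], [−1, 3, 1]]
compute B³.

[[1, 0, 0], [−9, 1, 0], [−30, 9, 1]]

B = I + N where N = [[0, 0, 0], [−3, 0, 0], [−1, 3, 0]] is strictly lower-triangular, so N³ = 0.
(I + N)³ = I + 3·N + 3·N² = [[1, 0, 0], [−9, 1, 0], [−30, 9, 1]].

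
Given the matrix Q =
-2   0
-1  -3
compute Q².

[[4, 0], [5, 9]]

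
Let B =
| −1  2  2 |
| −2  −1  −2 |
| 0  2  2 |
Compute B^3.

[[3, −10, −10], [10, 3, 10], [0, −10, −12]]

B^2 = [[−3, 0, −2], [4, −7, −6], [−4, 2, 0]]
B^3 = [[3, −10, −10], [10, 3, 10], [0, −10, −12]]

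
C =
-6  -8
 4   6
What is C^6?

tr C = 0 and det C = -4, so the characteristic polynomial is λ² − (0)λ + (-4) with roots 2 and -2.
Eigenvectors give P = [[-1, -2], [1, 1]] with P⁻¹ = [[1, 2], [-1, -1]], and C = P·diag(2, -2)·P⁻¹.
Then C^6 = P·diag(64, 64)·P⁻¹ = [[-64, -128], [64, 64]] · [[1, 2], [-1, -1]] = [[64, 0], [0, 64]].

[[64, 0], [0, 64]]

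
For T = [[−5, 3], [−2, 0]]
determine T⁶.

tr T = −5 and det T = 6, so the characteristic polynomial is λ² − (−5)λ + (6) with roots −3 and −2.
Eigenvectors give P = [[−3, −1], [−2, −1]] with P⁻¹ = [[−1, 1], [2, −3]], and T = P·diag(−3, −2)·P⁻¹.
Then T⁶ = P·diag(729, 64)·P⁻¹ = [[−2187, −64], [−1458, −64]] · [[−1, 1], [2, −3]] = [[2059, −1995], [1330, −1266]].

[[2059, −1995], [1330, −1266]]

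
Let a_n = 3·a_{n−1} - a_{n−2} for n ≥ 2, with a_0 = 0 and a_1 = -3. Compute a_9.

-7752

With companion matrix B = [[3, -1], [1, 0]], [a_n, a_{n−1}]ᵀ = B·[a_{n−1}, a_{n−2}]ᵀ, so [a_9, a_8]ᵀ = B^8·[a_1, a_0]ᵀ.
B^8 = [[2584, -987], [987, -377]], giving [a_9, a_8]ᵀ = [[-7752], [-2961]].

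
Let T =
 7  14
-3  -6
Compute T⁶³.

[[7, 14], [-3, -6]]

T² = T (a projection; rank 1, trace 1), so T⁶³ = T.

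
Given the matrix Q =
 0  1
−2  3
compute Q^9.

tr Q = 3 and det Q = 2, so the characteristic polynomial is λ² − (3)λ + (2) with roots 1 and 2.
Eigenvectors give P = [[1, 1], [1, 2]] with P⁻¹ = [[2, −1], [−1, 1]], and Q = P·diag(1, 2)·P⁻¹.
Then Q^9 = P·diag(1, 512)·P⁻¹ = [[1, 512], [1, 1024]] · [[2, −1], [−1, 1]] = [[−510, 511], [−1022, 1023]].

[[−510, 511], [−1022, 1023]]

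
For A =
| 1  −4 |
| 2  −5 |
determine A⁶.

tr A = −4 and det A = 3, so the characteristic polynomial is λ² − (−4)λ + (3) with roots −3 and −1.
Eigenvectors give P = [[−1, −2], [−1, −1]] with P⁻¹ = [[1, −2], [−1, 1]], and A = P·diag(−3, −1)·P⁻¹.
Then A⁶ = P·diag(729, 1)·P⁻¹ = [[−729, −2], [−729, −1]] · [[1, −2], [−1, 1]] = [[−727, 1456], [−728, 1457]].

[[−727, 1456], [−728, 1457]]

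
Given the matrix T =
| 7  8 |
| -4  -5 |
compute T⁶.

[[1457, 1456], [-728, -727]]

tr T = 2 and det T = -3, so the characteristic polynomial is λ² − (2)λ + (-3) with roots -1 and 3.
Eigenvectors give P = [[-1, -2], [1, 1]] with P⁻¹ = [[1, 2], [-1, -1]], and T = P·diag(-1, 3)·P⁻¹.
Then T⁶ = P·diag(1, 729)·P⁻¹ = [[-1, -1458], [1, 729]] · [[1, 2], [-1, -1]] = [[1457, 1456], [-728, -727]].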